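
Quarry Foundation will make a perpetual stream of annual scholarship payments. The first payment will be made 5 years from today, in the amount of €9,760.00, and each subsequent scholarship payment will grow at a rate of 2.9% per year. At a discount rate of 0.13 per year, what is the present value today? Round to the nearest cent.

Value at end of year 4: C₁ / (r − g) = €9,760.00 / (0.13 − 0.029) = €96,633.6634
Discount to today: PV = €96,633.6634 / (1 + 0.13)^4 = €96,633.6634 / 1.630474 = €59,267.24

€59267.24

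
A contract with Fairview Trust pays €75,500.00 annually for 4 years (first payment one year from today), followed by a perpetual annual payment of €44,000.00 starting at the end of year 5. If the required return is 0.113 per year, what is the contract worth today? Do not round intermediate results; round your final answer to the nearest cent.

PV of 4-year annuity: €75,500.00 × [1 − (1+0.113)^−4] / 0.113 = 232742.16828
Perpetuity value at year 4: €44,000.00 / 0.113 = 389380.53097
PV of perpetuity: 389380.53097 / (1+0.113)^4 = 253742.71105
Total PV = 232742.16828 + 253742.71105 = 486484.87933

€486484.88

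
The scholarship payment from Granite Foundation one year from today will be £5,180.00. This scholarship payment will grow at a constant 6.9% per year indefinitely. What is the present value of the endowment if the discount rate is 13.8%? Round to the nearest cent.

Growing perpetuity: P = D₁ / (r − g) = £5,180.0000 / (0.138 − 0.069) = £75,072.46

£75072.46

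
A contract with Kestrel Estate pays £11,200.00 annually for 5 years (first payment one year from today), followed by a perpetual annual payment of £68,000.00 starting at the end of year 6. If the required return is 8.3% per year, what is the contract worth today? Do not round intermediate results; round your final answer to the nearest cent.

£594273.09

PV of 5-year annuity: £11,200.00 × [1 − (1+0.083)^−5] / 0.083 = 44366.98963
Perpetuity value at year 5: £68,000.00 / 0.083 = 819277.10843
PV of perpetuity: 819277.10843 / (1+0.083)^5 = 549906.09994
Total PV = 44366.98963 + 549906.09994 = 594273.08957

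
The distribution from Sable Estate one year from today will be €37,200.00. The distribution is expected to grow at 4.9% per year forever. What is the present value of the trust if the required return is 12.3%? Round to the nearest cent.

Growing perpetuity: P = D₁ / (r − g) = €37,200.0000 / (0.123 − 0.049) = €502,702.70

€502702.70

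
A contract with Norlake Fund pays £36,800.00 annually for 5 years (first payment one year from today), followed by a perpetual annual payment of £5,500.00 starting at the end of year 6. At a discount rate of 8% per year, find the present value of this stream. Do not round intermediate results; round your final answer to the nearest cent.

PV of 5-year annuity: £36,800.00 × [1 − (1+0.08)^−5] / 0.08 = 146931.72936
Perpetuity value at year 5: £5,500.00 / 0.08 = 68750.00000
PV of perpetuity: 68750.00000 / (1+0.08)^5 = 46790.09480
Total PV = 146931.72936 + 46790.09480 = 193721.82416

£193721.82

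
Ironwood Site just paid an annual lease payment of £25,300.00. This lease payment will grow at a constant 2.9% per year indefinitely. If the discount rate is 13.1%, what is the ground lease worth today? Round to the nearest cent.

£255232.35

D₁ = D₀ × (1 + g) = £25,300.00 × 1.029 = £26,033.7000
Growing perpetuity: P = D₁ / (r − g) = £26,033.7000 / (0.131 − 0.029) = £255,232.35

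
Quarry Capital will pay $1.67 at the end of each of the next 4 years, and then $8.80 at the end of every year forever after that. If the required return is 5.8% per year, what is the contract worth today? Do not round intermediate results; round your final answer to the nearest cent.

PV of 4-year annuity: $1.67 × [1 − (1+0.058)^−4] / 0.058 = 5.81333
Perpetuity value at year 4: $8.80 / 0.058 = 151.72414
PV of perpetuity: 151.72414 / (1+0.058)^4 = 121.09104
Total PV = 5.81333 + 121.09104 = 126.90437

$126.90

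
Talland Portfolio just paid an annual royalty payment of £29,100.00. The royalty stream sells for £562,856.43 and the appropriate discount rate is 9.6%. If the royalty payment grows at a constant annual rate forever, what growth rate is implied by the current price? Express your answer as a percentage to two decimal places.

P = D₀(1+g)/(r−g) ⇒ P(r−g) = D₀(1+g) ⇒ g(P+D₀) = P·r − D₀
g = (P·r − D₀)/(P + D₀) = (£562,856.43×0.096 − £29,100.00) / (£562,856.43 + £29,100.00) = 0.042122

4.21%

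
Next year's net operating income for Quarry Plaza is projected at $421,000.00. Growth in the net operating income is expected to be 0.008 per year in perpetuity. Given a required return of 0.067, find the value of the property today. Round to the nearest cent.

Growing perpetuity: P = D₁ / (r − g) = $421,000.0000 / (0.067 − 0.008) = $7,135,593.22

$7135593.22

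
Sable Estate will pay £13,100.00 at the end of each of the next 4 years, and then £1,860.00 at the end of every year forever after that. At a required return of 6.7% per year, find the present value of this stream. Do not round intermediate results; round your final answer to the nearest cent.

PV of 4-year annuity: £13,100.00 × [1 − (1+0.067)^−4] / 0.067 = 44674.64553
Perpetuity value at year 4: £1,860.00 / 0.067 = 27761.19403
PV of perpetuity: 27761.19403 / (1+0.067)^4 = 21418.07642
Total PV = 44674.64553 + 21418.07642 = 66092.72195

£66092.72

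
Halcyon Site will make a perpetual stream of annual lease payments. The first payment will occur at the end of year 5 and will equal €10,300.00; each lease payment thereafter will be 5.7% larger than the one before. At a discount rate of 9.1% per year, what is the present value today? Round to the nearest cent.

€213825.41

Value at end of year 4: C₁ / (r − g) = €10,300.00 / (0.091 − 0.057) = €302,941.1765
Discount to today: PV = €302,941.1765 / (1 + 0.091)^4 = €302,941.1765 / 1.416769 = €213,825.41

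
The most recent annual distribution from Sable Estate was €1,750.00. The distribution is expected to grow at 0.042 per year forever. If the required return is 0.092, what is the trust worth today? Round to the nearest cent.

€36470.00

D₁ = D₀ × (1 + g) = €1,750.00 × 1.042 = €1,823.5000
Growing perpetuity: P = D₁ / (r − g) = €1,823.5000 / (0.092 − 0.042) = €36,470.00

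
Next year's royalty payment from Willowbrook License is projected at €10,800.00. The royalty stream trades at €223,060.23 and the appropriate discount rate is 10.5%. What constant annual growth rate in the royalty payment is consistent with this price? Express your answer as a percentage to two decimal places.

P = D₁/(r−g) ⇒ g = r − D₁/P = 0.105 − €10,800.00/€223,060.23 = 0.056583

5.66%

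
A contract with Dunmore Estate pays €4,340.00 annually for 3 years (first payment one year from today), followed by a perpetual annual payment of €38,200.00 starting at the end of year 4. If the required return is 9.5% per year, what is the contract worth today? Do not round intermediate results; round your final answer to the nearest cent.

PV of 3-year annuity: €4,340.00 × [1 − (1+0.095)^−3] / 0.095 = 10888.65563
Perpetuity value at year 3: €38,200.00 / 0.095 = 402105.26316
PV of perpetuity: 402105.26316 / (1+0.095)^3 = 306265.02234
Total PV = 10888.65563 + 306265.02234 = 317153.67797

€317153.68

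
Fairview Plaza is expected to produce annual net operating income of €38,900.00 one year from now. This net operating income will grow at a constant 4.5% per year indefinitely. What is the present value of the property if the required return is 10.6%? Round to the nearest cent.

€637704.92

Growing perpetuity: P = D₁ / (r − g) = €38,900.0000 / (0.106 − 0.045) = €637,704.92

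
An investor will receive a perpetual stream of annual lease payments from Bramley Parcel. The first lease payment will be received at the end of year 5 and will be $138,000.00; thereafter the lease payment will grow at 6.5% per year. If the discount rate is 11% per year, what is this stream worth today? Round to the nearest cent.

$2020108.32

Value at end of year 4: C₁ / (r − g) = $138,000.00 / (0.11 − 0.065) = $3,066,666.6667
Discount to today: PV = $3,066,666.6667 / (1 + 0.11)^4 = $3,066,666.6667 / 1.518070 = $2,020,108.32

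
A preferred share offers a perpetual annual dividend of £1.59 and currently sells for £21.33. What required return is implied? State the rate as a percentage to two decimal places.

7.45%

P = C/r ⇒ r = C/P = £1.59/£21.33 = 0.074543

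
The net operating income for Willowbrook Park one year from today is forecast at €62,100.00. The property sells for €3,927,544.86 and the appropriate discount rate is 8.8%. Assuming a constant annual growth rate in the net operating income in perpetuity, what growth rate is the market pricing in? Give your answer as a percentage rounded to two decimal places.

P = D₁/(r−g) ⇒ g = r − D₁/P = 0.088 − €62,100.00/€3,927,544.86 = 0.072189

7.22%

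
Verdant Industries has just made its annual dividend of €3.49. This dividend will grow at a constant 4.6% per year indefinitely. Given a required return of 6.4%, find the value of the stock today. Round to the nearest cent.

D₁ = D₀ × (1 + g) = €3.49 × 1.046 = €3.6505
Growing perpetuity: P = D₁ / (r − g) = €3.6505 / (0.064 − 0.046) = €202.81

€202.81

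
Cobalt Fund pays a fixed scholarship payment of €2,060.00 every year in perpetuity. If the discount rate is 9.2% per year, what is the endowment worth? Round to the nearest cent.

Level perpetuity: PV = C / r = €2,060.00 / 0.092 = €22,391.30

€22391.30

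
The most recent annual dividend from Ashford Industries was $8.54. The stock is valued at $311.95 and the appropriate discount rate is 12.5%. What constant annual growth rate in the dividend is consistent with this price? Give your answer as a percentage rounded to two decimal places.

P = D₀(1+g)/(r−g) ⇒ P(r−g) = D₀(1+g) ⇒ g(P+D₀) = P·r − D₀
g = (P·r − D₀)/(P + D₀) = ($311.95×0.125 − $8.54) / ($311.95 + $8.54) = 0.095022

9.50%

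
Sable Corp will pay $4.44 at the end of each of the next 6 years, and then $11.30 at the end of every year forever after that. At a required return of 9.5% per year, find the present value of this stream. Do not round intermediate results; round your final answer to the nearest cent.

PV of 6-year annuity: $4.44 × [1 − (1+0.095)^−6] / 0.095 = 19.62402
Perpetuity value at year 6: $11.30 / 0.095 = 118.94737
PV of perpetuity: 118.94737 / (1+0.095)^6 = 69.00334
Total PV = 19.62402 + 69.00334 = 88.62737

$88.63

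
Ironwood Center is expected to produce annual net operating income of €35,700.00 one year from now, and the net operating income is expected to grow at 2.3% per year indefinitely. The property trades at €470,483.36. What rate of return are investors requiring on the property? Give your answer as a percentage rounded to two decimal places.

9.89%

P = D₁/(r − g) ⇒ r = D₁/P + g = €35,700.0000/€470,483.36 + 0.023 = 0.075879 + 0.023 = 0.098879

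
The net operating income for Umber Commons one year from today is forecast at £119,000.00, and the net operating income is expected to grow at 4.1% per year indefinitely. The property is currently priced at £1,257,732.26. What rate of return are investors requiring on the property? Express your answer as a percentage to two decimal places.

13.56%

P = D₁/(r − g) ⇒ r = D₁/P + g = £119,000.0000/£1,257,732.26 + 0.041 = 0.094615 + 0.041 = 0.135615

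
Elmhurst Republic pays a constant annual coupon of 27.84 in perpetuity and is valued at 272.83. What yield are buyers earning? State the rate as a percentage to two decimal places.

P = C/r ⇒ r = C/P = 27.84/272.83 = 0.102042

10.20%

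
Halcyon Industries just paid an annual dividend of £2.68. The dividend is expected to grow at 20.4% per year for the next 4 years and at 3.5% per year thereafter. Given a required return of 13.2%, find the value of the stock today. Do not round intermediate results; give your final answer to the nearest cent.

D_1 = 3.22672
D_2 = 3.88497
D_3 = 4.67750
D_4 = 5.63172
Terminal value at year 4: TV = D_4×(1+g_2)/(r−g_2) = 5.82883/0.097 = 60.09099
P_0 = D_1/(1+r)^1 + D_2/(1+r)^2 + D_3/(1+r)^3 + D_4/(1+r)^4 + TV/(1+r)^4
    = 2.85046 + 3.03176 + 3.22459 + 3.42969 + 36.59516 = 49.13166

£49.13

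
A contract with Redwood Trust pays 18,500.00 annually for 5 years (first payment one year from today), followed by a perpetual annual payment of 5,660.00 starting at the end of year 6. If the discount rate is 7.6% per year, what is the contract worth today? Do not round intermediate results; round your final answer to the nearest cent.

PV of 5-year annuity: 18,500.00 × [1 − (1+0.076)^−5] / 0.076 = 74650.45842
Perpetuity value at year 5: 5,660.00 / 0.076 = 74473.68421
PV of perpetuity: 74473.68421 / (1+0.076)^5 = 51634.67909
Total PV = 74650.45842 + 51634.67909 = 126285.13751

126285.14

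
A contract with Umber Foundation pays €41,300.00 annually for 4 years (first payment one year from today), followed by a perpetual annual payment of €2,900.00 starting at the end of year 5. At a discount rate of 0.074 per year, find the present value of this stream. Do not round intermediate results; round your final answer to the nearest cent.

PV of 4-year annuity: €41,300.00 × [1 − (1+0.074)^−4] / 0.074 = 138637.81794
Perpetuity value at year 4: €2,900.00 / 0.074 = 39189.18919
PV of perpetuity: 39189.18919 / (1+0.074)^4 = 29454.33030
Total PV = 138637.81794 + 29454.33030 = 168092.14824

€168092.15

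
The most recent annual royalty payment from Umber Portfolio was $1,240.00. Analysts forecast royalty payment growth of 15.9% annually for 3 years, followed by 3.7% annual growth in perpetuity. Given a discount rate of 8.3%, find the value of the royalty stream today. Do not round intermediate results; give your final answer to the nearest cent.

D_1 = 1437.16000
D_2 = 1665.66844
D_3 = 1930.50972
Terminal value at year 3: TV = D_3×(1+g_2)/(r−g_2) = 2001.93858/0.046 = 43520.40395
P_0 = D_1/(1+r)^1 + D_2/(1+r)^2 + D_3/(1+r)^3 + TV/(1+r)^3
    = 1327.01754 + 1420.14158 + 1519.80064 + 34261.59270 = 38528.55246

$38528.55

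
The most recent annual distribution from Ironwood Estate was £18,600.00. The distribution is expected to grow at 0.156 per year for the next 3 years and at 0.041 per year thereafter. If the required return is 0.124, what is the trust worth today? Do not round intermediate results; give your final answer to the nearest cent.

D_1 = 21501.60000
D_2 = 24855.84960
D_3 = 28733.36214
Terminal value at year 3: TV = D_3×(1+g_2)/(r−g_2) = 29911.42999/0.083 = 360378.67452
P_0 = D_1/(1+r)^1 + D_2/(1+r)^2 + D_3/(1+r)^3 + TV/(1+r)^3
    = 19129.53737 + 19674.15053 + 20234.26869 + 253781.61098 = 312819.56757

£312819.57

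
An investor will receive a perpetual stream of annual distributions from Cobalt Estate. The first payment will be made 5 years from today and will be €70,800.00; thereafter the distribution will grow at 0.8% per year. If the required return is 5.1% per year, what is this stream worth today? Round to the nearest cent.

€1349441.11

Value at end of year 4: C₁ / (r − g) = €70,800.00 / (0.051 − 0.008) = €1,646,511.6279
Discount to today: PV = €1,646,511.6279 / (1 + 0.051)^4 = €1,646,511.6279 / 1.220143 = €1,349,441.11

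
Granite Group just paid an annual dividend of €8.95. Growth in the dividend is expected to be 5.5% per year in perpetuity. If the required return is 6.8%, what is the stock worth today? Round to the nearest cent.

€726.33

D₁ = D₀ × (1 + g) = €8.95 × 1.055 = €9.4423
Growing perpetuity: P = D₁ / (r − g) = €9.4423 / (0.068 − 0.055) = €726.33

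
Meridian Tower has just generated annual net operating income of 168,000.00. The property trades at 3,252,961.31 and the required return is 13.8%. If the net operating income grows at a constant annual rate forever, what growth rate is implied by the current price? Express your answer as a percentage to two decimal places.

8.21%

P = D₀(1+g)/(r−g) ⇒ P(r−g) = D₀(1+g) ⇒ g(P+D₀) = P·r − D₀
g = (P·r − D₀)/(P + D₀) = (3,252,961.31×0.138 − 168,000.00) / (3,252,961.31 + 168,000.00) = 0.082114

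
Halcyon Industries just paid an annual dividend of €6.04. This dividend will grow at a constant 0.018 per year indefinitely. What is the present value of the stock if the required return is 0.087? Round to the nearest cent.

€89.11

D₁ = D₀ × (1 + g) = €6.04 × 1.018 = €6.1487
Growing perpetuity: P = D₁ / (r − g) = €6.1487 / (0.087 − 0.018) = €89.11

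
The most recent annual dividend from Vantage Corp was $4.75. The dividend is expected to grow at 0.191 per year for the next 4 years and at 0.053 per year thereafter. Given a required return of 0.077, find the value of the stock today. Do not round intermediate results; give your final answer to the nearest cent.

D_1 = 5.65725
D_2 = 6.73778
D_3 = 8.02470
D_4 = 9.55742
Terminal value at year 4: TV = D_4×(1+g_2)/(r−g_2) = 10.06396/0.024 = 419.33179
P_0 = D_1/(1+r)^1 + D_2/(1+r)^2 + D_3/(1+r)^3 + D_4/(1+r)^4 + TV/(1+r)^4
    = 5.25279 + 5.80879 + 6.42365 + 7.10359 + 311.66998 = 336.25879

$336.26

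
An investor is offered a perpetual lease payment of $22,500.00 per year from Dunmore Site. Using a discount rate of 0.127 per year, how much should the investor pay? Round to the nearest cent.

Level perpetuity: PV = C / r = $22,500.00 / 0.127 = $177,165.35

$177165.35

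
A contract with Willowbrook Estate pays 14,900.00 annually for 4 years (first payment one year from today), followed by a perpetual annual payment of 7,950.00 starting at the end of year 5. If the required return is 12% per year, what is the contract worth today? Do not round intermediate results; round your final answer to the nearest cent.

87359.58

PV of 4-year annuity: 14,900.00 × [1 − (1+0.12)^−4] / 0.12 = 45256.50526
Perpetuity value at year 4: 7,950.00 / 0.12 = 66250.00000
PV of perpetuity: 66250.00000 / (1+0.12)^4 = 42103.07269
Total PV = 45256.50526 + 42103.07269 = 87359.57796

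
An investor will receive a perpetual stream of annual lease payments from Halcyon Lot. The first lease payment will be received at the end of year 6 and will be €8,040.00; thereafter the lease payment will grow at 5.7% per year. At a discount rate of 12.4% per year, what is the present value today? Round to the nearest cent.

€66888.23

Value at end of year 5: C₁ / (r − g) = €8,040.00 / (0.124 − 0.057) = €120,000.0000
Discount to today: PV = €120,000.0000 / (1 + 0.124)^5 = €120,000.0000 / 1.794038 = €66,888.23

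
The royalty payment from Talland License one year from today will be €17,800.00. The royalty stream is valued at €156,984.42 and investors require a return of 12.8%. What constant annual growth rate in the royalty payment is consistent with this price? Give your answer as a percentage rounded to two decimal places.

P = D₁/(r−g) ⇒ g = r − D₁/P = 0.128 − €17,800.00/€156,984.42 = 0.014613

1.46%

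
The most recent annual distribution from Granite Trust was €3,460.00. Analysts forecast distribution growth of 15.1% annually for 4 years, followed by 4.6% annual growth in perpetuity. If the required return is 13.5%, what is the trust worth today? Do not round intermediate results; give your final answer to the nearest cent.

€57341.33

D_1 = 3982.46000
D_2 = 4583.81146
D_3 = 5275.96699
D_4 = 6072.63801
Terminal value at year 4: TV = D_4×(1+g_2)/(r−g_2) = 6351.97935/0.089 = 71370.55454
P_0 = D_1/(1+r)^1 + D_2/(1+r)^2 + D_3/(1+r)^3 + D_4/(1+r)^4 + TV/(1+r)^4
    = 3508.77533 + 3558.23824 + 3608.39843 + 3659.26572 + 43006.65104 = 57341.32877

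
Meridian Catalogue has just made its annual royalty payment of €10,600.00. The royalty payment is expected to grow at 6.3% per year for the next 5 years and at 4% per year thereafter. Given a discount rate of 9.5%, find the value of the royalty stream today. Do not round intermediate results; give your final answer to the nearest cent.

€221341.90

D_1 = 11267.80000
D_2 = 11977.67140
D_3 = 12732.26470
D_4 = 13534.39737
D_5 = 14387.06441
Terminal value at year 5: TV = D_5×(1+g_2)/(r−g_2) = 14962.54699/0.055 = 272046.30882
P_0 = D_1/(1+r)^1 + D_2/(1+r)^2 + D_3/(1+r)^3 + D_4/(1+r)^4 + D_5/(1+r)^5 + TV/(1+r)^5
    = 10290.22831 + 9989.50931 + 9697.57844 + 9414.17889 + 9139.06133 + 172811.34160 = 221341.89789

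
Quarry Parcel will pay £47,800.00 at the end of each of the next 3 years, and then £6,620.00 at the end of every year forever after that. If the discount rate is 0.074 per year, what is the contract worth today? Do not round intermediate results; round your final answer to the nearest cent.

£196743.85

PV of 3-year annuity: £47,800.00 × [1 − (1+0.074)^−3] / 0.074 = 124531.17160
Perpetuity value at year 3: £6,620.00 / 0.074 = 89459.45946
PV of perpetuity: 89459.45946 / (1+0.074)^3 = 72212.67377
Total PV = 124531.17160 + 72212.67377 = 196743.84537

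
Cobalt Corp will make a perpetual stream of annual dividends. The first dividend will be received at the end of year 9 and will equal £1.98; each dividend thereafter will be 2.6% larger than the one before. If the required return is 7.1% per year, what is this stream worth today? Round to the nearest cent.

Value at end of year 8: C₁ / (r − g) = £1.98 / (0.071 − 0.026) = £44.0000
Discount to today: PV = £44.0000 / (1 + 0.071)^8 = £44.0000 / 1.731075 = £25.42

£25.42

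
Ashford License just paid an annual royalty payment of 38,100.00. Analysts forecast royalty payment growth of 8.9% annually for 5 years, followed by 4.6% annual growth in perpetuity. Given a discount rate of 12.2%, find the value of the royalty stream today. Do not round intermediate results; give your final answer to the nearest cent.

D_1 = 41490.90000
D_2 = 45183.59010
D_3 = 49204.92962
D_4 = 53584.16835
D_5 = 58353.15934
Terminal value at year 5: TV = D_5×(1+g_2)/(r−g_2) = 61037.40467/0.076 = 803123.74563
P_0 = D_1/(1+r)^1 + D_2/(1+r)^2 + D_3/(1+r)^3 + D_4/(1+r)^4 + D_5/(1+r)^5 + TV/(1+r)^5
    = 36979.41176 + 35891.78201 + 34836.14136 + 33811.54897 + 32817.09164 + 451666.81394 = 626002.78969

626002.79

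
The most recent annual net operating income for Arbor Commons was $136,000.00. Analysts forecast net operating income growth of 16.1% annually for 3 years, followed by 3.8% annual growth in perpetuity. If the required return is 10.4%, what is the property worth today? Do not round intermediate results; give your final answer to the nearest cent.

D_1 = 157896.00000
D_2 = 183317.25600
D_3 = 212831.33422
Terminal value at year 3: TV = D_3×(1+g_2)/(r−g_2) = 220918.92492/0.066 = 3347256.43812
P_0 = D_1/(1+r)^1 + D_2/(1+r)^2 + D_3/(1+r)^3 + TV/(1+r)^3
    = 143021.73913 + 150406.01371 + 158171.54159 + 2487606.97223 = 2939206.26665

$2939206.27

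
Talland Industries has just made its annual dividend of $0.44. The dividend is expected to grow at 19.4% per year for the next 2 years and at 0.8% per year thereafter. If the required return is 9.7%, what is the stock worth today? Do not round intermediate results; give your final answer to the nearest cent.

D_1 = 0.52536
D_2 = 0.62728
Terminal value at year 2: TV = D_2×(1+g_2)/(r−g_2) = 0.63230/0.089 = 7.10447
P_0 = D_1/(1+r)^1 + D_2/(1+r)^2 + TV/(1+r)^2
    = 0.47891 + 0.52125 + 5.90362 = 6.90378

$6.90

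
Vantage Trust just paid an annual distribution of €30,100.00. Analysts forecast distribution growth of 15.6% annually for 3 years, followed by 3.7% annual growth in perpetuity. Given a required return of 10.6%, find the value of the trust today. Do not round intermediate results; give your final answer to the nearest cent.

D_1 = 34795.60000
D_2 = 40223.71360
D_3 = 46498.61292
Terminal value at year 3: TV = D_3×(1+g_2)/(r−g_2) = 48219.06160/0.069 = 698826.97971
P_0 = D_1/(1+r)^1 + D_2/(1+r)^2 + D_3/(1+r)^3 + TV/(1+r)^3
    = 31460.75949 + 32883.03614 + 34369.61101 + 516540.38582 = 615253.79248

€615253.79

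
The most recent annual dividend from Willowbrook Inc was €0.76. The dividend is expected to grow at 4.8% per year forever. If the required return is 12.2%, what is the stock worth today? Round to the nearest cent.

€10.76

D₁ = D₀ × (1 + g) = €0.76 × 1.048 = €0.7965
Growing perpetuity: P = D₁ / (r − g) = €0.7965 / (0.122 − 0.048) = €10.76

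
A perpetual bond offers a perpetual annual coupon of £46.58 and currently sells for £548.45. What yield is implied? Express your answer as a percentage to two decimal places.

P = C/r ⇒ r = C/P = £46.58/£548.45 = 0.084930

8.49%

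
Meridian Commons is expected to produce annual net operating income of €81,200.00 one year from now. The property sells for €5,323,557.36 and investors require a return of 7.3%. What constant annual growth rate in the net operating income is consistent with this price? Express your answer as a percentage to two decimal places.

P = D₁/(r−g) ⇒ g = r − D₁/P = 0.073 − €81,200.00/€5,323,557.36 = 0.057747

5.77%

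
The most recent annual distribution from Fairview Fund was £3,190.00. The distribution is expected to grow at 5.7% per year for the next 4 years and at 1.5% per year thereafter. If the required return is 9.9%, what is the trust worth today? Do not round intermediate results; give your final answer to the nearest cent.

D_1 = 3371.83000
D_2 = 3564.02431
D_3 = 3767.17370
D_4 = 3981.90260
Terminal value at year 4: TV = D_4×(1+g_2)/(r−g_2) = 4041.63114/0.084 = 48114.65637
P_0 = D_1/(1+r)^1 + D_2/(1+r)^2 + D_3/(1+r)^3 + D_4/(1+r)^4 + TV/(1+r)^4
    = 3068.08917 + 2950.83736 + 2838.06650 + 2729.60536 + 32982.73146 = 44569.32985

£44569.33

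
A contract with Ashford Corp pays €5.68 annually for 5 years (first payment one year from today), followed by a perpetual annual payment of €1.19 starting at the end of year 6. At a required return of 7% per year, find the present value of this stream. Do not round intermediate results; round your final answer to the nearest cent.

PV of 5-year annuity: €5.68 × [1 − (1+0.07)^−5] / 0.07 = 23.28912
Perpetuity value at year 5: €1.19 / 0.07 = 17.00000
PV of perpetuity: 17.00000 / (1+0.07)^5 = 12.12077
Total PV = 23.28912 + 12.12077 = 35.40989

€35.41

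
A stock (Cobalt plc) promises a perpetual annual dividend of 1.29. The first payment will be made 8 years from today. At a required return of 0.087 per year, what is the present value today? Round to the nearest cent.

8.27

Value at end of year 7: C / r = 1.29 / 0.087 = 14.8276
Discount to today: PV = 14.8276 / (1 + 0.087)^7 = 14.8276 / 1.793109 = 8.27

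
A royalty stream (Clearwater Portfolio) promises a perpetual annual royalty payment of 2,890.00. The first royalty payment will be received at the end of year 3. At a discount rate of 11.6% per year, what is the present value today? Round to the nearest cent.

20003.75

Value at end of year 2: C / r = 2,890.00 / 0.116 = 24,913.7931
Discount to today: PV = 24,913.7931 / (1 + 0.116)^2 = 24,913.7931 / 1.245456 = 20,003.75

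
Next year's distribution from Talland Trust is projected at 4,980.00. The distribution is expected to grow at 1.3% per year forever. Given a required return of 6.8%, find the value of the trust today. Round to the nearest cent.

Growing perpetuity: P = D₁ / (r − g) = 4,980.0000 / (0.068 − 0.013) = 90,545.45

90545.45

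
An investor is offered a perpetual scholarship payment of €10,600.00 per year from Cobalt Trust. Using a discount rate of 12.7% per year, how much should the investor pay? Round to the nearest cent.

Level perpetuity: PV = C / r = €10,600.00 / 0.127 = €83,464.57

€83464.57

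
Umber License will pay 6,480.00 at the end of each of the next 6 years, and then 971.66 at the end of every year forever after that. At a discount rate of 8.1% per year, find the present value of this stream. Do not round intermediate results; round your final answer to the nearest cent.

37383.13

PV of 6-year annuity: 6,480.00 × [1 − (1+0.081)^−6] / 0.081 = 29865.59982
Perpetuity value at year 6: 971.66 / 0.081 = 11995.80247
PV of perpetuity: 11995.80247 / (1+0.081)^6 = 7517.52952
Total PV = 29865.59982 + 7517.52952 = 37383.12934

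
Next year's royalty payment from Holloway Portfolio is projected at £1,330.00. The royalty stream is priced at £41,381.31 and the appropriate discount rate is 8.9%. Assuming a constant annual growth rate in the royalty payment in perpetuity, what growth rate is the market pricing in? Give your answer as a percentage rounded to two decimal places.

P = D₁/(r−g) ⇒ g = r − D₁/P = 0.089 − £1,330.00/£41,381.31 = 0.056860

5.69%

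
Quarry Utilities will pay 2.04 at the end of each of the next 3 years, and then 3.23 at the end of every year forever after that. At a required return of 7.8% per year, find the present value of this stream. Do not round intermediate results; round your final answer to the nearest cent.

38.33

PV of 3-year annuity: 2.04 × [1 − (1+0.078)^−3] / 0.078 = 5.27631
Perpetuity value at year 3: 3.23 / 0.078 = 41.41026
PV of perpetuity: 41.41026 / (1+0.078)^3 = 33.05610
Total PV = 5.27631 + 33.05610 = 38.33241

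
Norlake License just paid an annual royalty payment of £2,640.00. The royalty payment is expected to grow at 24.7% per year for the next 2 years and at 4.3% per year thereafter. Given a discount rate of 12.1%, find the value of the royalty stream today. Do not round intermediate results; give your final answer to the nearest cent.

D_1 = 3292.08000
D_2 = 4105.22376
Terminal value at year 2: TV = D_2×(1+g_2)/(r−g_2) = 4281.74838/0.078 = 54894.21002
P_0 = D_1/(1+r)^1 + D_2/(1+r)^2 + TV/(1+r)^2
    = 2936.73506 + 3266.82303 + 43683.28745 = 49886.84554

£49886.85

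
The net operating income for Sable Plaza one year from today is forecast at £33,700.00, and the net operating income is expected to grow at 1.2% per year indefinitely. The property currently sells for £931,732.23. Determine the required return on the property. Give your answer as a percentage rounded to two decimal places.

P = D₁/(r − g) ⇒ r = D₁/P + g = £33,700.0000/£931,732.23 + 0.012 = 0.036169 + 0.012 = 0.048169

4.82%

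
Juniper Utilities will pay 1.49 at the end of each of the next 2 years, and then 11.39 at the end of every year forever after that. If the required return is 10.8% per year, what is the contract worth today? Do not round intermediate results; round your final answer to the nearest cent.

PV of 2-year annuity: 1.49 × [1 − (1+0.108)^−2] / 0.108 = 2.55845
Perpetuity value at year 2: 11.39 / 0.108 = 105.46296
PV of perpetuity: 105.46296 / (1+0.108)^2 = 85.90540
Total PV = 2.55845 + 85.90540 = 88.46385

88.46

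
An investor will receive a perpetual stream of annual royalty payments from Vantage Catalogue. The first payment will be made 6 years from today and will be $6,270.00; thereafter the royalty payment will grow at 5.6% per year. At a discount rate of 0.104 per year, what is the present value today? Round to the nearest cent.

Value at end of year 5: C₁ / (r − g) = $6,270.00 / (0.104 − 0.056) = $130,625.0000
Discount to today: PV = $130,625.0000 / (1 + 0.104)^5 = $130,625.0000 / 1.640006 = $79,649.11

$79649.11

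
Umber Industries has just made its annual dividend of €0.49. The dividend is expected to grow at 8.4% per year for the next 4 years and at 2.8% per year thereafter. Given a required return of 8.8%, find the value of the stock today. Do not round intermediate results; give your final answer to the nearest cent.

€10.21

D_1 = 0.53116
D_2 = 0.57578
D_3 = 0.62414
D_4 = 0.67657
Terminal value at year 4: TV = D_4×(1+g_2)/(r−g_2) = 0.69551/0.06 = 11.59191
P_0 = D_1/(1+r)^1 + D_2/(1+r)^2 + D_3/(1+r)^3 + D_4/(1+r)^4 + TV/(1+r)^4
    = 0.48820 + 0.48640 + 0.48462 + 0.48283 + 8.27255 = 10.21460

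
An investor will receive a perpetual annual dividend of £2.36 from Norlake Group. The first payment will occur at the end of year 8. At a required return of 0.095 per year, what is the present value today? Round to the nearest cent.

£13.16

Value at end of year 7: C / r = £2.36 / 0.095 = £24.8421
Discount to today: PV = £24.8421 / (1 + 0.095)^7 = £24.8421 / 1.887552 = £13.16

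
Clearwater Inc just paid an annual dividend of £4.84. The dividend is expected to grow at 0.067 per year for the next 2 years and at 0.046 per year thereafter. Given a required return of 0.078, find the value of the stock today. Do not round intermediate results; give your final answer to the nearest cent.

D_1 = 5.16428
D_2 = 5.51029
Terminal value at year 2: TV = D_2×(1+g_2)/(r−g_2) = 5.76376/0.032 = 180.11750
P_0 = D_1/(1+r)^1 + D_2/(1+r)^2 + TV/(1+r)^2
    = 4.79061 + 4.74173 + 154.99525 = 164.52759

£164.53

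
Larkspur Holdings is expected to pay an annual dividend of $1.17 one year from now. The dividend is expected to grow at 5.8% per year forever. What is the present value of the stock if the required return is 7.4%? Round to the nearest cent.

Growing perpetuity: P = D₁ / (r − g) = $1.1700 / (0.074 − 0.058) = $73.13

$73.13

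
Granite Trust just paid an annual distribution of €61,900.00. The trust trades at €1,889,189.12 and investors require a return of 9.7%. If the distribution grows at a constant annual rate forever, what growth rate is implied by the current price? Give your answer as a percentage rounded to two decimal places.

P = D₀(1+g)/(r−g) ⇒ P(r−g) = D₀(1+g) ⇒ g(P+D₀) = P·r − D₀
g = (P·r − D₀)/(P + D₀) = (€1,889,189.12×0.097 − €61,900.00) / (€1,889,189.12 + €61,900.00) = 0.062197

6.22%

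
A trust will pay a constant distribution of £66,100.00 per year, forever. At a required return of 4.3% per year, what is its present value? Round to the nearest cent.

Level perpetuity: PV = C / r = £66,100.00 / 0.043 = £1,537,209.30

£1537209.30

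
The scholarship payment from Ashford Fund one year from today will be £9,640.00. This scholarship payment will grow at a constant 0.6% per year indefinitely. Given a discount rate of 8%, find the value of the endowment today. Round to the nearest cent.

Growing perpetuity: P = D₁ / (r − g) = £9,640.0000 / (0.08 − 0.006) = £130,270.27

£130270.27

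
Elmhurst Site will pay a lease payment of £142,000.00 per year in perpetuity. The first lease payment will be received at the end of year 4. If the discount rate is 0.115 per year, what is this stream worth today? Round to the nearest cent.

Value at end of year 3: C / r = £142,000.00 / 0.115 = £1,234,782.6087
Discount to today: PV = £1,234,782.6087 / (1 + 0.115)^3 = £1,234,782.6087 / 1.386196 = £890,770.66

£890770.66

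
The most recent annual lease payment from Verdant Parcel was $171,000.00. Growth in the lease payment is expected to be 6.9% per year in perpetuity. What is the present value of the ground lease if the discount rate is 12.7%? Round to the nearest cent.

D₁ = D₀ × (1 + g) = $171,000.00 × 1.069 = $182,799.0000
Growing perpetuity: P = D₁ / (r − g) = $182,799.0000 / (0.127 − 0.069) = $3,151,706.90

$3151706.90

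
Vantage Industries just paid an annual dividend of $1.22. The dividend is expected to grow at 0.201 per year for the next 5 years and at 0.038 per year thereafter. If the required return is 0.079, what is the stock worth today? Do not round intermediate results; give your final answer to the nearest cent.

D_1 = 1.46522
D_2 = 1.75973
D_3 = 2.11343
D_4 = 2.53824
D_5 = 3.04842
Terminal value at year 5: TV = D_5×(1+g_2)/(r−g_2) = 3.16426/0.041 = 77.17708
P_0 = D_1/(1+r)^1 + D_2/(1+r)^2 + D_3/(1+r)^3 + D_4/(1+r)^4 + D_5/(1+r)^5 + TV/(1+r)^5
    = 1.35794 + 1.51148 + 1.68238 + 1.87260 + 2.08434 + 52.76928 = 61.27802

$61.28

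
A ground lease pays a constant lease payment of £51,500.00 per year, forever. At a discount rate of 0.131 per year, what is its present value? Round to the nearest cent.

Level perpetuity: PV = C / r = £51,500.00 / 0.131 = £393,129.77

£393129.77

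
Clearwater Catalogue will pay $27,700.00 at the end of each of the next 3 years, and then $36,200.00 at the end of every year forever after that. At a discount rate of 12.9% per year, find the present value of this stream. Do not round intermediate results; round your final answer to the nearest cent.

PV of 3-year annuity: $27,700.00 × [1 − (1+0.129)^−3] / 0.129 = 65515.14247
Perpetuity value at year 3: $36,200.00 / 0.129 = 280620.15504
PV of perpetuity: 280620.15504 / (1+0.129)^3 = 195001.08798
Total PV = 65515.14247 + 195001.08798 = 260516.23045

$260516.23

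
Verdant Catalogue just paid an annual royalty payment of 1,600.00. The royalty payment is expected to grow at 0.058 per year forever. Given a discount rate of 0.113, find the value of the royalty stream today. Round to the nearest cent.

30778.18

D₁ = D₀ × (1 + g) = 1,600.00 × 1.058 = 1,692.8000
Growing perpetuity: P = D₁ / (r − g) = 1,692.8000 / (0.113 − 0.058) = 30,778.18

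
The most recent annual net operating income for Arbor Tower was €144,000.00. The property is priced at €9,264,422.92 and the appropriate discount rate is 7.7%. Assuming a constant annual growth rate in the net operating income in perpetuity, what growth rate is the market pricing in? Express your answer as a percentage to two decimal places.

6.05%

P = D₀(1+g)/(r−g) ⇒ P(r−g) = D₀(1+g) ⇒ g(P+D₀) = P·r − D₀
g = (P·r − D₀)/(P + D₀) = (€9,264,422.92×0.077 − €144,000.00) / (€9,264,422.92 + €144,000.00) = 0.060516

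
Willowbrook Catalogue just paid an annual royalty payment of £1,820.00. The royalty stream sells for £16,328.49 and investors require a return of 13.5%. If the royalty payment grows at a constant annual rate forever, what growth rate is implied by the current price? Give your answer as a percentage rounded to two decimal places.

2.12%

P = D₀(1+g)/(r−g) ⇒ P(r−g) = D₀(1+g) ⇒ g(P+D₀) = P·r − D₀
g = (P·r − D₀)/(P + D₀) = (£16,328.49×0.135 − £1,820.00) / (£16,328.49 + £1,820.00) = 0.021178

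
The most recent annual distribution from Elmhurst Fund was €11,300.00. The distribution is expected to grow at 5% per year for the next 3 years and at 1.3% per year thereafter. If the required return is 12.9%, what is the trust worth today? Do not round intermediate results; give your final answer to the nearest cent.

D_1 = 11865.00000
D_2 = 12458.25000
D_3 = 13081.16250
Terminal value at year 3: TV = D_3×(1+g_2)/(r−g_2) = 13251.21761/0.116 = 114234.63459
P_0 = D_1/(1+r)^1 + D_2/(1+r)^2 + D_3/(1+r)^3 + TV/(1+r)^3
    = 10509.30027 + 9773.92850 + 9090.01322 + 79380.89132 = 108754.13331

€108754.13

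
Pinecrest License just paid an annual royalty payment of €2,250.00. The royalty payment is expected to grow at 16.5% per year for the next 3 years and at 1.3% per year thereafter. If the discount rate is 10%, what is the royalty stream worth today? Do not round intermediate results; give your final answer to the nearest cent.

€38701.97

D_1 = 2621.25000
D_2 = 3053.75625
D_3 = 3557.62603
Terminal value at year 3: TV = D_3×(1+g_2)/(r−g_2) = 3603.87517/0.087 = 41423.85252
P_0 = D_1/(1+r)^1 + D_2/(1+r)^2 + D_3/(1+r)^3 + TV/(1+r)^3
    = 2382.95455 + 2523.76550 + 2672.89709 + 31122.35351 = 38701.97065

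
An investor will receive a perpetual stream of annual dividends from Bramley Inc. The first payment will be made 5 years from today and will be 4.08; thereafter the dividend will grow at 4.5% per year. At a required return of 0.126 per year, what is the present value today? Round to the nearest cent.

Value at end of year 4: C₁ / (r − g) = 4.08 / (0.126 − 0.045) = 50.3704
Discount to today: PV = 50.3704 / (1 + 0.126)^4 = 50.3704 / 1.607510 = 31.33

31.33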